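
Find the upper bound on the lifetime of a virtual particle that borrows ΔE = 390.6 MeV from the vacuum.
8.426 × 10^-25 s

Using the energy-time uncertainty principle:
ΔEΔt ≥ ℏ/2

For a virtual particle borrowing energy ΔE, the maximum lifetime is:
Δt_max = ℏ/(2ΔE)

Converting energy:
ΔE = 390.6 MeV = 6.258e-11 J

Δt_max = (1.055e-34 J·s) / (2 × 6.258e-11 J)
Δt_max = 8.426e-25 s = 8.426 × 10^-25 s

Virtual particles with higher borrowed energy exist for shorter times.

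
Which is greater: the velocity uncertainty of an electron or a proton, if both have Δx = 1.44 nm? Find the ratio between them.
The electron has the larger minimum velocity uncertainty, by a ratio of 1836.2.

For both particles, Δp_min = ℏ/(2Δx) = 3.662e-26 kg·m/s (same for both).

The velocity uncertainty is Δv = Δp/m:
- electron: Δv = 3.662e-26 / 9.109e-31 = 4.020e+04 m/s = 40.197 km/s
- proton: Δv = 3.662e-26 / 1.673e-27 = 2.189e+01 m/s = 21.892 m/s

Ratio: 4.020e+04 / 2.189e+01 = 1836.2

The lighter particle has larger velocity uncertainty because Δv ∝ 1/m.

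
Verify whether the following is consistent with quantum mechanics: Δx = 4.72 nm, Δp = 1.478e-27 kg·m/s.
No, it violates the uncertainty principle (impossible measurement).

Calculate the product ΔxΔp:
ΔxΔp = (4.720e-09 m) × (1.478e-27 kg·m/s)
ΔxΔp = 6.976e-36 J·s

Compare to the minimum allowed value ℏ/2:
ℏ/2 = 5.273e-35 J·s

Since ΔxΔp = 6.976e-36 J·s < 5.273e-35 J·s = ℏ/2,
the measurement violates the uncertainty principle.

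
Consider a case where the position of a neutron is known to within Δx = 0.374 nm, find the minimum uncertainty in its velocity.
84.174 m/s

Using the Heisenberg uncertainty principle and Δp = mΔv:
ΔxΔp ≥ ℏ/2
Δx(mΔv) ≥ ℏ/2

The minimum uncertainty in velocity is:
Δv_min = ℏ/(2mΔx)
Δv_min = (1.055e-34 J·s) / (2 × 1.675e-27 kg × 3.740e-10 m)
Δv_min = 8.417e+01 m/s = 84.174 m/s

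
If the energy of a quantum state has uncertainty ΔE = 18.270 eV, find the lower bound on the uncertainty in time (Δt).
18.013 as

Using the energy-time uncertainty principle:
ΔEΔt ≥ ℏ/2

The minimum uncertainty in time is:
Δt_min = ℏ/(2ΔE)
Δt_min = (1.055e-34 J·s) / (2 × 2.927e-18 J)
Δt_min = 1.801e-17 s = 18.013 as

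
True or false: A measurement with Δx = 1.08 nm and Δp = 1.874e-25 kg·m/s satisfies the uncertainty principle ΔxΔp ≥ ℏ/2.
Yes, it satisfies the uncertainty principle.

Calculate the product ΔxΔp:
ΔxΔp = (1.080e-09 m) × (1.874e-25 kg·m/s)
ΔxΔp = 2.024e-34 J·s

Compare to the minimum allowed value ℏ/2:
ℏ/2 = 5.273e-35 J·s

Since ΔxΔp = 2.024e-34 J·s ≥ 5.273e-35 J·s = ℏ/2,
the measurement satisfies the uncertainty principle.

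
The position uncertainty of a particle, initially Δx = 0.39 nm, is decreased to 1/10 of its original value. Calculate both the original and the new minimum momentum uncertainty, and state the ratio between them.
Original Δp_min = 1.352 × 10^-25 kg·m/s; new Δp'_min = 1.352 × 10^-24 kg·m/s; ratio Δp'_min/Δp_min = 10.

From the uncertainty principle ΔxΔp ≥ ℏ/2, the minimum momentum uncertainty is Δp_min = ℏ/(2Δx).

Original (Δx = 0.39 nm = 3.900e-10 m):
Δp_min = (1.055e-34 J·s)/(2 × 3.900e-10 m) = 1.352e-25 kg·m/s

When Δx → (1/10)Δx:
Δp'_min = ℏ/(2 × (1/10)Δx) = 10 × ℏ/(2Δx) = 10 × Δp_min
Δp'_min = 10 × 1.352e-25 kg·m/s = 1.352e-24 kg·m/s

Since Δp_min ∝ 1/Δx, when Δx is decreased to 1/10 of its original value, Δp_min increases to 10 times its original value.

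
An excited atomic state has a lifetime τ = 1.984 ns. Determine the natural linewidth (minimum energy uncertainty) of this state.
165.880 neV

Using the energy-time uncertainty principle:
ΔEΔt ≥ ℏ/2

The lifetime τ represents the time uncertainty Δt.
The natural linewidth (minimum energy uncertainty) is:

ΔE = ℏ/(2τ)
ΔE = (1.055e-34 J·s) / (2 × 1.984e-09 s)
ΔE = 2.658e-26 J = 165.880 neV

This natural linewidth limits the precision of spectroscopic measurements.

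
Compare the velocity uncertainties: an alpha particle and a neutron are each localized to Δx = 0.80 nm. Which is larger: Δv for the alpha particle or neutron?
The neutron has the larger minimum velocity uncertainty, by a ratio of 4.0.

For both particles, Δp_min = ℏ/(2Δx) = 6.591e-26 kg·m/s (same for both).

The velocity uncertainty is Δv = Δp/m:
- alpha particle: Δv = 6.591e-26 / 6.645e-27 = 9.919e+00 m/s = 9.919 m/s
- neutron: Δv = 6.591e-26 / 1.675e-27 = 3.935e+01 m/s = 39.351 m/s

Ratio: 3.935e+01 / 9.919e+00 = 4.0

The lighter particle has larger velocity uncertainty because Δv ∝ 1/m.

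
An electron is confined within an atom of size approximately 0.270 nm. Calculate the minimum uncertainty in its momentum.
1.953 × 10^-25 kg·m/s

Using the Heisenberg uncertainty principle:
ΔxΔp ≥ ℏ/2

With Δx ≈ L = 2.700e-10 m (the confinement size):
Δp_min = ℏ/(2Δx)
Δp_min = (1.055e-34 J·s) / (2 × 2.700e-10 m)
Δp_min = 1.953e-25 kg·m/s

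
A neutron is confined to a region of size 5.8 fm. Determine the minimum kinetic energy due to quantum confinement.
153.993 keV

Using the uncertainty principle:

1. Position uncertainty: Δx ≈ 5.800e-15 m
2. Minimum momentum uncertainty: Δp = ℏ/(2Δx) = 9.091e-21 kg·m/s
3. Minimum kinetic energy:
   KE = (Δp)²/(2m) = (9.091e-21)²/(2 × 1.675e-27 kg)
   KE = 2.467e-14 J = 153.993 keV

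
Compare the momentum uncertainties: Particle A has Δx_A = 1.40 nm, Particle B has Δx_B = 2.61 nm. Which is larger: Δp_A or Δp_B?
Particle A has the larger minimum momentum uncertainty, by a factor of 1.86.

For each particle, the minimum momentum uncertainty is Δp_min = ℏ/(2Δx):

Particle A: Δp_A = ℏ/(2×1.400e-09 m) = 3.766e-26 kg·m/s
Particle B: Δp_B = ℏ/(2×2.610e-09 m) = 2.020e-26 kg·m/s

Ratio: Δp_A/Δp_B = 1.86

Since Δp_min ∝ 1/Δx, the particle with smaller position uncertainty (A) has larger momentum uncertainty.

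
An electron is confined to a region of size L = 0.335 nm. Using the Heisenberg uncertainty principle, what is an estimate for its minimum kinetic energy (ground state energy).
84.874 meV

Using the uncertainty principle to estimate ground state energy:

1. The position uncertainty is approximately the confinement size:
   Δx ≈ L = 3.350e-10 m

2. From ΔxΔp ≥ ℏ/2, the minimum momentum uncertainty is:
   Δp ≈ ℏ/(2L) = 1.574e-25 kg·m/s

3. The kinetic energy is approximately:
   KE ≈ (Δp)²/(2m) = (1.574e-25)²/(2 × 9.109e-31 kg)
   KE ≈ 1.360e-20 J = 84.874 meV

This is an order-of-magnitude estimate of the ground state energy.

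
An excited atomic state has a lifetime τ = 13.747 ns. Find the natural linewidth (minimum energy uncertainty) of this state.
23.940 neV

Using the energy-time uncertainty principle:
ΔEΔt ≥ ℏ/2

The lifetime τ represents the time uncertainty Δt.
The natural linewidth (minimum energy uncertainty) is:

ΔE = ℏ/(2τ)
ΔE = (1.055e-34 J·s) / (2 × 1.375e-08 s)
ΔE = 3.836e-27 J = 23.940 neV

This natural linewidth limits the precision of spectroscopic measurements.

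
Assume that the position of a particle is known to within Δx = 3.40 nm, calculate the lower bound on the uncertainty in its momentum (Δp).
1.551 × 10^-26 kg·m/s

Using the Heisenberg uncertainty principle:
ΔxΔp ≥ ℏ/2

The minimum uncertainty in momentum is:
Δp_min = ℏ/(2Δx)
Δp_min = (1.055e-34 J·s) / (2 × 3.400e-09 m)
Δp_min = 1.551e-26 kg·m/s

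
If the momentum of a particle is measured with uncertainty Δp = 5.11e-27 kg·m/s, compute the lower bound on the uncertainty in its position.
10.319 nm

Using the Heisenberg uncertainty principle:
ΔxΔp ≥ ℏ/2

The minimum uncertainty in position is:
Δx_min = ℏ/(2Δp)
Δx_min = (1.055e-34 J·s) / (2 × 5.110e-27 kg·m/s)
Δx_min = 1.032e-08 m = 10.319 nm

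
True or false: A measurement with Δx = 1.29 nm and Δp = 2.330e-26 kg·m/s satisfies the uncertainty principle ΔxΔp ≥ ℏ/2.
No, it violates the uncertainty principle (impossible measurement).

Calculate the product ΔxΔp:
ΔxΔp = (1.290e-09 m) × (2.330e-26 kg·m/s)
ΔxΔp = 3.006e-35 J·s

Compare to the minimum allowed value ℏ/2:
ℏ/2 = 5.273e-35 J·s

Since ΔxΔp = 3.006e-35 J·s < 5.273e-35 J·s = ℏ/2,
the measurement violates the uncertainty principle.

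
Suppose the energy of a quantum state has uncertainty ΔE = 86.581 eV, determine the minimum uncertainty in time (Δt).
3.801 as

Using the energy-time uncertainty principle:
ΔEΔt ≥ ℏ/2

The minimum uncertainty in time is:
Δt_min = ℏ/(2ΔE)
Δt_min = (1.055e-34 J·s) / (2 × 1.387e-17 J)
Δt_min = 3.801e-18 s = 3.801 as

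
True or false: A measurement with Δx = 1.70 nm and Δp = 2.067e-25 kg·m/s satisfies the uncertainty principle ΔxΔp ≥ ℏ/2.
Yes, it satisfies the uncertainty principle.

Calculate the product ΔxΔp:
ΔxΔp = (1.700e-09 m) × (2.067e-25 kg·m/s)
ΔxΔp = 3.514e-34 J·s

Compare to the minimum allowed value ℏ/2:
ℏ/2 = 5.273e-35 J·s

Since ΔxΔp = 3.514e-34 J·s ≥ 5.273e-35 J·s = ℏ/2,
the measurement satisfies the uncertainty principle.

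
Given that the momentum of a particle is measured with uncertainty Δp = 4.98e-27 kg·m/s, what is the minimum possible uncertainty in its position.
10.588 nm

Using the Heisenberg uncertainty principle:
ΔxΔp ≥ ℏ/2

The minimum uncertainty in position is:
Δx_min = ℏ/(2Δp)
Δx_min = (1.055e-34 J·s) / (2 × 4.980e-27 kg·m/s)
Δx_min = 1.059e-08 m = 10.588 nm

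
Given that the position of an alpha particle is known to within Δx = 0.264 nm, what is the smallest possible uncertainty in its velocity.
30.059 m/s

Using the Heisenberg uncertainty principle and Δp = mΔv:
ΔxΔp ≥ ℏ/2
Δx(mΔv) ≥ ℏ/2

The minimum uncertainty in velocity is:
Δv_min = ℏ/(2mΔx)
Δv_min = (1.055e-34 J·s) / (2 × 6.645e-27 kg × 2.640e-10 m)
Δv_min = 3.006e+01 m/s = 30.059 m/s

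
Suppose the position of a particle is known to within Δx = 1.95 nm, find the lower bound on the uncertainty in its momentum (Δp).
2.704 × 10^-26 kg·m/s

Using the Heisenberg uncertainty principle:
ΔxΔp ≥ ℏ/2

The minimum uncertainty in momentum is:
Δp_min = ℏ/(2Δx)
Δp_min = (1.055e-34 J·s) / (2 × 1.950e-09 m)
Δp_min = 2.704e-26 kg·m/s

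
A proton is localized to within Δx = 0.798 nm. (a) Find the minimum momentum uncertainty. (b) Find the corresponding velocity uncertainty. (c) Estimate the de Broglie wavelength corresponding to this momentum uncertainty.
(a) Δp_min = 6.608 × 10^-26 kg·m/s
(b) Δv_min = 39.504 m/s
(c) λ_dB = 10.028 nm

Step-by-step:

(a) From the uncertainty principle:
Δp_min = ℏ/(2Δx) = (1.055e-34 J·s)/(2 × 7.980e-10 m) = 6.608e-26 kg·m/s

(b) The velocity uncertainty:
Δv = Δp/m = (6.608e-26 kg·m/s)/(1.673e-27 kg) = 3.950e+01 m/s = 39.504 m/s

(c) The de Broglie wavelength for this momentum:
λ = h/p = (6.626e-34 J·s)/(6.608e-26 kg·m/s) = 1.003e-08 m = 10.028 nm

Note: The de Broglie wavelength is comparable to the localization size, as expected from wave-particle duality.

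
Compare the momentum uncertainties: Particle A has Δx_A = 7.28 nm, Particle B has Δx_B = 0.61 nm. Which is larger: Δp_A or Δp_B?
Particle B has the larger minimum momentum uncertainty, by a factor of 11.93.

For each particle, the minimum momentum uncertainty is Δp_min = ℏ/(2Δx):

Particle A: Δp_A = ℏ/(2×7.280e-09 m) = 7.243e-27 kg·m/s
Particle B: Δp_B = ℏ/(2×6.100e-10 m) = 8.644e-26 kg·m/s

Ratio: Δp_B/Δp_A = 11.93

Since Δp_min ∝ 1/Δx, the particle with smaller position uncertainty (B) has larger momentum uncertainty.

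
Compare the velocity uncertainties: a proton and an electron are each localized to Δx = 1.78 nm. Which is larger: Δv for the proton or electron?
The electron has the larger minimum velocity uncertainty, by a ratio of 1836.2.

For both particles, Δp_min = ℏ/(2Δx) = 2.962e-26 kg·m/s (same for both).

The velocity uncertainty is Δv = Δp/m:
- proton: Δv = 2.962e-26 / 1.673e-27 = 1.771e+01 m/s = 17.710 m/s
- electron: Δv = 2.962e-26 / 9.109e-31 = 3.252e+04 m/s = 32.519 km/s

Ratio: 3.252e+04 / 1.771e+01 = 1836.2

The lighter particle has larger velocity uncertainty because Δv ∝ 1/m.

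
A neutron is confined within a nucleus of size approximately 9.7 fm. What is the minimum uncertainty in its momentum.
5.436 × 10^-21 kg·m/s

Using the Heisenberg uncertainty principle:
ΔxΔp ≥ ℏ/2

With Δx ≈ L = 9.700e-15 m (the confinement size):
Δp_min = ℏ/(2Δx)
Δp_min = (1.055e-34 J·s) / (2 × 9.700e-15 m)
Δp_min = 5.436e-21 kg·m/s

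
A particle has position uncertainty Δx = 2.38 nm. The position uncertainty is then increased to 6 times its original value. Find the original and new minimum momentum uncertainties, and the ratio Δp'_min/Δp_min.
Original Δp_min = 2.215 × 10^-26 kg·m/s; new Δp'_min = 3.692 × 10^-27 kg·m/s; ratio Δp'_min/Δp_min = 1/6.

From the uncertainty principle ΔxΔp ≥ ℏ/2, the minimum momentum uncertainty is Δp_min = ℏ/(2Δx).

Original (Δx = 2.38 nm = 2.380e-09 m):
Δp_min = (1.055e-34 J·s)/(2 × 2.380e-09 m) = 2.215e-26 kg·m/s

When Δx → 6Δx:
Δp'_min = ℏ/(2 × 6Δx) = (1/6) × ℏ/(2Δx) = (1/6) × Δp_min
Δp'_min = 1/6 × 2.215e-26 kg·m/s = 3.692e-27 kg·m/s

Since Δp_min ∝ 1/Δx, when Δx is increased to 6 times its original value, Δp_min decreases to 1/6 of its original value.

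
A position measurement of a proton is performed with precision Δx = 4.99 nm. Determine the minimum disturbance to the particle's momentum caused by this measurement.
1.057 × 10^-26 kg·m/s

The uncertainty principle implies that measuring position disturbs momentum:
ΔxΔp ≥ ℏ/2

When we measure position with precision Δx, we necessarily introduce a momentum uncertainty:
Δp ≥ ℏ/(2Δx)
Δp_min = (1.055e-34 J·s) / (2 × 4.990e-09 m)
Δp_min = 1.057e-26 kg·m/s

The more precisely we measure position, the greater the momentum disturbance.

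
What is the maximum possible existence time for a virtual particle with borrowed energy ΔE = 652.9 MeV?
5.041 × 10^-25 s

Using the energy-time uncertainty principle:
ΔEΔt ≥ ℏ/2

For a virtual particle borrowing energy ΔE, the maximum lifetime is:
Δt_max = ℏ/(2ΔE)

Converting energy:
ΔE = 652.9 MeV = 1.046e-10 J

Δt_max = (1.055e-34 J·s) / (2 × 1.046e-10 J)
Δt_max = 5.041e-25 s = 5.041 × 10^-25 s

Virtual particles with higher borrowed energy exist for shorter times.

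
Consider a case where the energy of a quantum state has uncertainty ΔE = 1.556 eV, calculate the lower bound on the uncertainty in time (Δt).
211.508 as

Using the energy-time uncertainty principle:
ΔEΔt ≥ ℏ/2

The minimum uncertainty in time is:
Δt_min = ℏ/(2ΔE)
Δt_min = (1.055e-34 J·s) / (2 × 2.493e-19 J)
Δt_min = 2.115e-16 s = 211.508 as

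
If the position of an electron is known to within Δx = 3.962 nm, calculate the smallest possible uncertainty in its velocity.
14.610 km/s

Using the Heisenberg uncertainty principle and Δp = mΔv:
ΔxΔp ≥ ℏ/2
Δx(mΔv) ≥ ℏ/2

The minimum uncertainty in velocity is:
Δv_min = ℏ/(2mΔx)
Δv_min = (1.055e-34 J·s) / (2 × 9.109e-31 kg × 3.962e-09 m)
Δv_min = 1.461e+04 m/s = 14.610 km/s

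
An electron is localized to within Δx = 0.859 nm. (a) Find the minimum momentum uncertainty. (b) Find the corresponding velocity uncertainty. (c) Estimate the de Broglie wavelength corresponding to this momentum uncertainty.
(a) Δp_min = 6.138 × 10^-26 kg·m/s
(b) Δv_min = 67.385 km/s
(c) λ_dB = 10.795 nm

Step-by-step:

(a) From the uncertainty principle:
Δp_min = ℏ/(2Δx) = (1.055e-34 J·s)/(2 × 8.590e-10 m) = 6.138e-26 kg·m/s

(b) The velocity uncertainty:
Δv = Δp/m = (6.138e-26 kg·m/s)/(9.109e-31 kg) = 6.739e+04 m/s = 67.385 km/s

(c) The de Broglie wavelength for this momentum:
λ = h/p = (6.626e-34 J·s)/(6.138e-26 kg·m/s) = 1.079e-08 m = 10.795 nm

Note: The de Broglie wavelength is comparable to the localization size, as expected from wave-particle duality.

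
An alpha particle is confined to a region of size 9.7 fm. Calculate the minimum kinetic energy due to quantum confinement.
13.878 keV

Using the uncertainty principle:

1. Position uncertainty: Δx ≈ 9.700e-15 m
2. Minimum momentum uncertainty: Δp = ℏ/(2Δx) = 5.436e-21 kg·m/s
3. Minimum kinetic energy:
   KE = (Δp)²/(2m) = (5.436e-21)²/(2 × 6.645e-27 kg)
   KE = 2.224e-15 J = 13.878 keV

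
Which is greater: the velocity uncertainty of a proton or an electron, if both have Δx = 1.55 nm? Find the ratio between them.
The electron has the larger minimum velocity uncertainty, by a ratio of 1836.2.

For both particles, Δp_min = ℏ/(2Δx) = 3.402e-26 kg·m/s (same for both).

The velocity uncertainty is Δv = Δp/m:
- proton: Δv = 3.402e-26 / 1.673e-27 = 2.034e+01 m/s = 20.338 m/s
- electron: Δv = 3.402e-26 / 9.109e-31 = 3.734e+04 m/s = 37.344 km/s

Ratio: 3.734e+04 / 2.034e+01 = 1836.2

The lighter particle has larger velocity uncertainty because Δv ∝ 1/m.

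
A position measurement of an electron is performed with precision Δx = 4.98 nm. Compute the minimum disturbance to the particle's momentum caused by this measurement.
1.059 × 10^-26 kg·m/s

The uncertainty principle implies that measuring position disturbs momentum:
ΔxΔp ≥ ℏ/2

When we measure position with precision Δx, we necessarily introduce a momentum uncertainty:
Δp ≥ ℏ/(2Δx)
Δp_min = (1.055e-34 J·s) / (2 × 4.980e-09 m)
Δp_min = 1.059e-26 kg·m/s

The more precisely we measure position, the greater the momentum disturbance.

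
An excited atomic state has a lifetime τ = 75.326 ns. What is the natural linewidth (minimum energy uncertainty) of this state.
4.369 neV

Using the energy-time uncertainty principle:
ΔEΔt ≥ ℏ/2

The lifetime τ represents the time uncertainty Δt.
The natural linewidth (minimum energy uncertainty) is:

ΔE = ℏ/(2τ)
ΔE = (1.055e-34 J·s) / (2 × 7.533e-08 s)
ΔE = 7.000e-28 J = 4.369 neV

This natural linewidth limits the precision of spectroscopic measurements.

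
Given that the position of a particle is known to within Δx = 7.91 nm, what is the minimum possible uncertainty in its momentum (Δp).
6.666 × 10^-27 kg·m/s

Using the Heisenberg uncertainty principle:
ΔxΔp ≥ ℏ/2

The minimum uncertainty in momentum is:
Δp_min = ℏ/(2Δx)
Δp_min = (1.055e-34 J·s) / (2 × 7.910e-09 m)
Δp_min = 6.666e-27 kg·m/s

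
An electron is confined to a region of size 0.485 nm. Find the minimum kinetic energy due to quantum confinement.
40.493 meV

Using the uncertainty principle:

1. Position uncertainty: Δx ≈ 4.850e-10 m
2. Minimum momentum uncertainty: Δp = ℏ/(2Δx) = 1.087e-25 kg·m/s
3. Minimum kinetic energy:
   KE = (Δp)²/(2m) = (1.087e-25)²/(2 × 9.109e-31 kg)
   KE = 6.488e-21 J = 40.493 meV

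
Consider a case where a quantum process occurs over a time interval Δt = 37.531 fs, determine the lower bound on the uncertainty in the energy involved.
8.769 meV

Using the energy-time uncertainty principle:
ΔEΔt ≥ ℏ/2

The minimum uncertainty in energy is:
ΔE_min = ℏ/(2Δt)
ΔE_min = (1.055e-34 J·s) / (2 × 3.753e-14 s)
ΔE_min = 1.405e-21 J = 8.769 meV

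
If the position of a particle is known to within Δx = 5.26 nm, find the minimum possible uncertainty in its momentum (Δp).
1.002 × 10^-26 kg·m/s

Using the Heisenberg uncertainty principle:
ΔxΔp ≥ ℏ/2

The minimum uncertainty in momentum is:
Δp_min = ℏ/(2Δx)
Δp_min = (1.055e-34 J·s) / (2 × 5.260e-09 m)
Δp_min = 1.002e-26 kg·m/s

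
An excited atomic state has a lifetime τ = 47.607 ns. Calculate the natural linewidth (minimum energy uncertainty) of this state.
6.913 neV

Using the energy-time uncertainty principle:
ΔEΔt ≥ ℏ/2

The lifetime τ represents the time uncertainty Δt.
The natural linewidth (minimum energy uncertainty) is:

ΔE = ℏ/(2τ)
ΔE = (1.055e-34 J·s) / (2 × 4.761e-08 s)
ΔE = 1.108e-27 J = 6.913 neV

This natural linewidth limits the precision of spectroscopic measurements.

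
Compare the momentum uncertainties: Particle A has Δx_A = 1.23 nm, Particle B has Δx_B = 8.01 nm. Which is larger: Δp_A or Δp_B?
Particle A has the larger minimum momentum uncertainty, by a factor of 6.51.

For each particle, the minimum momentum uncertainty is Δp_min = ℏ/(2Δx):

Particle A: Δp_A = ℏ/(2×1.230e-09 m) = 4.287e-26 kg·m/s
Particle B: Δp_B = ℏ/(2×8.010e-09 m) = 6.583e-27 kg·m/s

Ratio: Δp_A/Δp_B = 6.51

Since Δp_min ∝ 1/Δx, the particle with smaller position uncertainty (A) has larger momentum uncertainty.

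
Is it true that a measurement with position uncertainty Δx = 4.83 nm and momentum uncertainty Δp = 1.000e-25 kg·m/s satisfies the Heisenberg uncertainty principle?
Yes, it satisfies the uncertainty principle.

Calculate the product ΔxΔp:
ΔxΔp = (4.830e-09 m) × (1.000e-25 kg·m/s)
ΔxΔp = 4.830e-34 J·s

Compare to the minimum allowed value ℏ/2:
ℏ/2 = 5.273e-35 J·s

Since ΔxΔp = 4.830e-34 J·s ≥ 5.273e-35 J·s = ℏ/2,
the measurement satisfies the uncertainty principle.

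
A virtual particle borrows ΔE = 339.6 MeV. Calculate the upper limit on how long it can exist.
9.691 × 10^-25 s

Using the energy-time uncertainty principle:
ΔEΔt ≥ ℏ/2

For a virtual particle borrowing energy ΔE, the maximum lifetime is:
Δt_max = ℏ/(2ΔE)

Converting energy:
ΔE = 339.6 MeV = 5.441e-11 J

Δt_max = (1.055e-34 J·s) / (2 × 5.441e-11 J)
Δt_max = 9.691e-25 s = 9.691 × 10^-25 s

Virtual particles with higher borrowed energy exist for shorter times.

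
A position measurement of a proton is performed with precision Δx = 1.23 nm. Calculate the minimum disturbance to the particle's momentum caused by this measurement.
4.287 × 10^-26 kg·m/s

The uncertainty principle implies that measuring position disturbs momentum:
ΔxΔp ≥ ℏ/2

When we measure position with precision Δx, we necessarily introduce a momentum uncertainty:
Δp ≥ ℏ/(2Δx)
Δp_min = (1.055e-34 J·s) / (2 × 1.230e-09 m)
Δp_min = 4.287e-26 kg·m/s

The more precisely we measure position, the greater the momentum disturbance.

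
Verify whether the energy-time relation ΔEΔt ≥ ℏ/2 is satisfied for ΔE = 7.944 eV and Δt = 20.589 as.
No, it violates the uncertainty relation.

Calculate the product ΔEΔt:
ΔE = 7.944 eV = 1.273e-18 J
ΔEΔt = (1.273e-18 J) × (2.059e-17 s)
ΔEΔt = 2.621e-35 J·s

Compare to the minimum allowed value ℏ/2:
ℏ/2 = 5.273e-35 J·s

Since ΔEΔt = 2.621e-35 J·s < 5.273e-35 J·s = ℏ/2,
this violates the uncertainty relation.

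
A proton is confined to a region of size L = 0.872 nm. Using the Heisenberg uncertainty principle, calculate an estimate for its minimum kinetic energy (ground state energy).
6.822 μeV

Using the uncertainty principle to estimate ground state energy:

1. The position uncertainty is approximately the confinement size:
   Δx ≈ L = 8.720e-10 m

2. From ΔxΔp ≥ ℏ/2, the minimum momentum uncertainty is:
   Δp ≈ ℏ/(2L) = 6.047e-26 kg·m/s

3. The kinetic energy is approximately:
   KE ≈ (Δp)²/(2m) = (6.047e-26)²/(2 × 1.673e-27 kg)
   KE ≈ 1.093e-24 J = 6.822 μeV

This is an order-of-magnitude estimate of the ground state energy.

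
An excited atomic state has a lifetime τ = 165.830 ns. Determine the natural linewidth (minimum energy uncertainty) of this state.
1.985 neV

Using the energy-time uncertainty principle:
ΔEΔt ≥ ℏ/2

The lifetime τ represents the time uncertainty Δt.
The natural linewidth (minimum energy uncertainty) is:

ΔE = ℏ/(2τ)
ΔE = (1.055e-34 J·s) / (2 × 1.658e-07 s)
ΔE = 3.180e-28 J = 1.985 neV

This natural linewidth limits the precision of spectroscopic measurements.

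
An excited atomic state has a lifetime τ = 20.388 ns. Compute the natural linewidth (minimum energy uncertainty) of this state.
16.142 neV

Using the energy-time uncertainty principle:
ΔEΔt ≥ ℏ/2

The lifetime τ represents the time uncertainty Δt.
The natural linewidth (minimum energy uncertainty) is:

ΔE = ℏ/(2τ)
ΔE = (1.055e-34 J·s) / (2 × 2.039e-08 s)
ΔE = 2.586e-27 J = 16.142 neV

This natural linewidth limits the precision of spectroscopic measurements.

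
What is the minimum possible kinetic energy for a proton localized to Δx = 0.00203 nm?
1.259 eV

Localizing a particle requires giving it sufficient momentum uncertainty:

1. From uncertainty principle: Δp ≥ ℏ/(2Δx)
   Δp_min = (1.055e-34 J·s) / (2 × 2.030e-12 m)
   Δp_min = 2.597e-23 kg·m/s

2. This momentum uncertainty corresponds to kinetic energy:
   KE ≈ (Δp)²/(2m) = (2.597e-23)²/(2 × 1.673e-27 kg)
   KE = 2.017e-19 J = 1.259 eV

Tighter localization requires more energy.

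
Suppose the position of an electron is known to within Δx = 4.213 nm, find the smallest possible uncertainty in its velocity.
13.739 km/s

Using the Heisenberg uncertainty principle and Δp = mΔv:
ΔxΔp ≥ ℏ/2
Δx(mΔv) ≥ ℏ/2

The minimum uncertainty in velocity is:
Δv_min = ℏ/(2mΔx)
Δv_min = (1.055e-34 J·s) / (2 × 9.109e-31 kg × 4.213e-09 m)
Δv_min = 1.374e+04 m/s = 13.739 km/s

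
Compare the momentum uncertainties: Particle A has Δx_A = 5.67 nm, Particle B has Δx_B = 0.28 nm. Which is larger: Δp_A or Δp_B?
Particle B has the larger minimum momentum uncertainty, by a factor of 20.25.

For each particle, the minimum momentum uncertainty is Δp_min = ℏ/(2Δx):

Particle A: Δp_A = ℏ/(2×5.670e-09 m) = 9.300e-27 kg·m/s
Particle B: Δp_B = ℏ/(2×2.800e-10 m) = 1.883e-25 kg·m/s

Ratio: Δp_B/Δp_A = 20.25

Since Δp_min ∝ 1/Δx, the particle with smaller position uncertainty (B) has larger momentum uncertainty.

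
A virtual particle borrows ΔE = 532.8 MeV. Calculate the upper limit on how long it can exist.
6.177 × 10^-25 s

Using the energy-time uncertainty principle:
ΔEΔt ≥ ℏ/2

For a virtual particle borrowing energy ΔE, the maximum lifetime is:
Δt_max = ℏ/(2ΔE)

Converting energy:
ΔE = 532.8 MeV = 8.536e-11 J

Δt_max = (1.055e-34 J·s) / (2 × 8.536e-11 J)
Δt_max = 6.177e-25 s = 6.177 × 10^-25 s

Virtual particles with higher borrowed energy exist for shorter times.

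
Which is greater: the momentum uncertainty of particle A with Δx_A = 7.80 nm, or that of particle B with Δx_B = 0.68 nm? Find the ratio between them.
Particle B has the larger minimum momentum uncertainty, by a factor of 11.47.

For each particle, the minimum momentum uncertainty is Δp_min = ℏ/(2Δx):

Particle A: Δp_A = ℏ/(2×7.800e-09 m) = 6.760e-27 kg·m/s
Particle B: Δp_B = ℏ/(2×6.800e-10 m) = 7.754e-26 kg·m/s

Ratio: Δp_B/Δp_A = 11.47

Since Δp_min ∝ 1/Δx, the particle with smaller position uncertainty (B) has larger momentum uncertainty.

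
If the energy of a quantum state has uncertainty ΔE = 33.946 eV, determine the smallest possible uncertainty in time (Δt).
9.695 as

Using the energy-time uncertainty principle:
ΔEΔt ≥ ℏ/2

The minimum uncertainty in time is:
Δt_min = ℏ/(2ΔE)
Δt_min = (1.055e-34 J·s) / (2 × 5.439e-18 J)
Δt_min = 9.695e-18 s = 9.695 as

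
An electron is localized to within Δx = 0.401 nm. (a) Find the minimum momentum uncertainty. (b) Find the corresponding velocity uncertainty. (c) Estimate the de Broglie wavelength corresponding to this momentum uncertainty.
(a) Δp_min = 1.315 × 10^-25 kg·m/s
(b) Δv_min = 144.349 km/s
(c) λ_dB = 5.039 nm

Step-by-step:

(a) From the uncertainty principle:
Δp_min = ℏ/(2Δx) = (1.055e-34 J·s)/(2 × 4.010e-10 m) = 1.315e-25 kg·m/s

(b) The velocity uncertainty:
Δv = Δp/m = (1.315e-25 kg·m/s)/(9.109e-31 kg) = 1.443e+05 m/s = 144.349 km/s

(c) The de Broglie wavelength for this momentum:
λ = h/p = (6.626e-34 J·s)/(1.315e-25 kg·m/s) = 5.039e-09 m = 5.039 nm

Note: The de Broglie wavelength is comparable to the localization size, as expected from wave-particle duality.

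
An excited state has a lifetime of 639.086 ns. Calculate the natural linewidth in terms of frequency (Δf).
124.518 kHz

Using the energy-time uncertainty principle and E = hf:
ΔEΔt ≥ ℏ/2
hΔf·Δt ≥ ℏ/2

The minimum frequency uncertainty is:
Δf = ℏ/(2hτ) = 1/(4πτ)
Δf = 1/(4π × 6.391e-07 s)
Δf = 1.245e+05 Hz = 124.518 kHz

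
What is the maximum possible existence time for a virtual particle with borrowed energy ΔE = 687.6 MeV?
4.786 × 10^-25 s

Using the energy-time uncertainty principle:
ΔEΔt ≥ ℏ/2

For a virtual particle borrowing energy ΔE, the maximum lifetime is:
Δt_max = ℏ/(2ΔE)

Converting energy:
ΔE = 687.6 MeV = 1.102e-10 J

Δt_max = (1.055e-34 J·s) / (2 × 1.102e-10 J)
Δt_max = 4.786e-25 s = 4.786 × 10^-25 s

Virtual particles with higher borrowed energy exist for shorter times.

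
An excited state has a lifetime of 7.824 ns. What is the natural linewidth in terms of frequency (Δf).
10.171 MHz

Using the energy-time uncertainty principle and E = hf:
ΔEΔt ≥ ℏ/2
hΔf·Δt ≥ ℏ/2

The minimum frequency uncertainty is:
Δf = ℏ/(2hτ) = 1/(4πτ)
Δf = 1/(4π × 7.824e-09 s)
Δf = 1.017e+07 Hz = 10.171 MHz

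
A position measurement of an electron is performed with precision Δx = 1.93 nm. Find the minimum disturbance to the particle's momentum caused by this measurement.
2.732 × 10^-26 kg·m/s

The uncertainty principle implies that measuring position disturbs momentum:
ΔxΔp ≥ ℏ/2

When we measure position with precision Δx, we necessarily introduce a momentum uncertainty:
Δp ≥ ℏ/(2Δx)
Δp_min = (1.055e-34 J·s) / (2 × 1.930e-09 m)
Δp_min = 2.732e-26 kg·m/s

The more precisely we measure position, the greater the momentum disturbance.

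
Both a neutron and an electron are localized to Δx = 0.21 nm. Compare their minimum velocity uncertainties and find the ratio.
The electron has the larger minimum velocity uncertainty, by a ratio of 1838.7.

For both particles, Δp_min = ℏ/(2Δx) = 2.511e-25 kg·m/s (same for both).

The velocity uncertainty is Δv = Δp/m:
- neutron: Δv = 2.511e-25 / 1.675e-27 = 1.499e+02 m/s = 149.910 m/s
- electron: Δv = 2.511e-25 / 9.109e-31 = 2.756e+05 m/s = 275.637 km/s

Ratio: 2.756e+05 / 1.499e+02 = 1838.7

The lighter particle has larger velocity uncertainty because Δv ∝ 1/m.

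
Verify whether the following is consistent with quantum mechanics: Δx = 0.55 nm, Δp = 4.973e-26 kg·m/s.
No, it violates the uncertainty principle (impossible measurement).

Calculate the product ΔxΔp:
ΔxΔp = (5.500e-10 m) × (4.973e-26 kg·m/s)
ΔxΔp = 2.735e-35 J·s

Compare to the minimum allowed value ℏ/2:
ℏ/2 = 5.273e-35 J·s

Since ΔxΔp = 2.735e-35 J·s < 5.273e-35 J·s = ℏ/2,
the measurement violates the uncertainty principle.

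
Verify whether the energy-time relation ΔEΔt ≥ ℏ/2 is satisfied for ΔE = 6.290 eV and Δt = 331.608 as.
Yes, it satisfies the uncertainty relation.

Calculate the product ΔEΔt:
ΔE = 6.290 eV = 1.008e-18 J
ΔEΔt = (1.008e-18 J) × (3.316e-16 s)
ΔEΔt = 3.342e-34 J·s

Compare to the minimum allowed value ℏ/2:
ℏ/2 = 5.273e-35 J·s

Since ΔEΔt = 3.342e-34 J·s ≥ 5.273e-35 J·s = ℏ/2,
this satisfies the uncertainty relation.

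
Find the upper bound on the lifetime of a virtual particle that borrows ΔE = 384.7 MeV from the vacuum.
8.555 × 10^-25 s

Using the energy-time uncertainty principle:
ΔEΔt ≥ ℏ/2

For a virtual particle borrowing energy ΔE, the maximum lifetime is:
Δt_max = ℏ/(2ΔE)

Converting energy:
ΔE = 384.7 MeV = 6.164e-11 J

Δt_max = (1.055e-34 J·s) / (2 × 6.164e-11 J)
Δt_max = 8.555e-25 s = 8.555 × 10^-25 s

Virtual particles with higher borrowed energy exist for shorter times.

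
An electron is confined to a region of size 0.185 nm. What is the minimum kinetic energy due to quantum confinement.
278.304 meV

Using the uncertainty principle:

1. Position uncertainty: Δx ≈ 1.850e-10 m
2. Minimum momentum uncertainty: Δp = ℏ/(2Δx) = 2.850e-25 kg·m/s
3. Minimum kinetic energy:
   KE = (Δp)²/(2m) = (2.850e-25)²/(2 × 9.109e-31 kg)
   KE = 4.459e-20 J = 278.304 meV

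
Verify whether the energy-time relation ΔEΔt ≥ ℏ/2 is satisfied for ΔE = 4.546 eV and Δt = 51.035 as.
No, it violates the uncertainty relation.

Calculate the product ΔEΔt:
ΔE = 4.546 eV = 7.283e-19 J
ΔEΔt = (7.283e-19 J) × (5.103e-17 s)
ΔEΔt = 3.717e-35 J·s

Compare to the minimum allowed value ℏ/2:
ℏ/2 = 5.273e-35 J·s

Since ΔEΔt = 3.717e-35 J·s < 5.273e-35 J·s = ℏ/2,
this violates the uncertainty relation.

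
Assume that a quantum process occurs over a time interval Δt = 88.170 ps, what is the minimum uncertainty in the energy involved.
3.733 μeV

Using the energy-time uncertainty principle:
ΔEΔt ≥ ℏ/2

The minimum uncertainty in energy is:
ΔE_min = ℏ/(2Δt)
ΔE_min = (1.055e-34 J·s) / (2 × 8.817e-11 s)
ΔE_min = 5.980e-25 J = 3.733 μeV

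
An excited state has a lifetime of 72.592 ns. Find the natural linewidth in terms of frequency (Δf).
1.096 MHz

Using the energy-time uncertainty principle and E = hf:
ΔEΔt ≥ ℏ/2
hΔf·Δt ≥ ℏ/2

The minimum frequency uncertainty is:
Δf = ℏ/(2hτ) = 1/(4πτ)
Δf = 1/(4π × 7.259e-08 s)
Δf = 1.096e+06 Hz = 1.096 MHz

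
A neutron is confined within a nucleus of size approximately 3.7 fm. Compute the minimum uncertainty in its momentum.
1.425 × 10^-20 kg·m/s

Using the Heisenberg uncertainty principle:
ΔxΔp ≥ ℏ/2

With Δx ≈ L = 3.700e-15 m (the confinement size):
Δp_min = ℏ/(2Δx)
Δp_min = (1.055e-34 J·s) / (2 × 3.700e-15 m)
Δp_min = 1.425e-20 kg·m/s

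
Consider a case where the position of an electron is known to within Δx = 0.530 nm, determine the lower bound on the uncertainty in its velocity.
109.215 km/s

Using the Heisenberg uncertainty principle and Δp = mΔv:
ΔxΔp ≥ ℏ/2
Δx(mΔv) ≥ ℏ/2

The minimum uncertainty in velocity is:
Δv_min = ℏ/(2mΔx)
Δv_min = (1.055e-34 J·s) / (2 × 9.109e-31 kg × 5.300e-10 m)
Δv_min = 1.092e+05 m/s = 109.215 km/s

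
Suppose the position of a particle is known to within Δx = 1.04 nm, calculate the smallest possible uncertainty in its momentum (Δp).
5.070 × 10^-26 kg·m/s

Using the Heisenberg uncertainty principle:
ΔxΔp ≥ ℏ/2

The minimum uncertainty in momentum is:
Δp_min = ℏ/(2Δx)
Δp_min = (1.055e-34 J·s) / (2 × 1.040e-09 m)
Δp_min = 5.070e-26 kg·m/s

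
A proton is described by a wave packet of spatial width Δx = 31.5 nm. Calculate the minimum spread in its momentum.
1.674 × 10^-27 kg·m/s

For a wave packet, the spatial width Δx and momentum spread Δp are related by the uncertainty principle:
ΔxΔp ≥ ℏ/2

The minimum momentum spread is:
Δp_min = ℏ/(2Δx)
Δp_min = (1.055e-34 J·s) / (2 × 3.150e-08 m)
Δp_min = 1.674e-27 kg·m/s

A wave packet cannot have both a well-defined position and well-defined momentum.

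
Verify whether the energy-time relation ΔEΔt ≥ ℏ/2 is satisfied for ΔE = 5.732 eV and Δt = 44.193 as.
No, it violates the uncertainty relation.

Calculate the product ΔEΔt:
ΔE = 5.732 eV = 9.184e-19 J
ΔEΔt = (9.184e-19 J) × (4.419e-17 s)
ΔEΔt = 4.059e-35 J·s

Compare to the minimum allowed value ℏ/2:
ℏ/2 = 5.273e-35 J·s

Since ΔEΔt = 4.059e-35 J·s < 5.273e-35 J·s = ℏ/2,
this violates the uncertainty relation.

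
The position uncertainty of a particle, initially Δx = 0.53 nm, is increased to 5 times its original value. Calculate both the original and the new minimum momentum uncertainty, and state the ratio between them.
Original Δp_min = 9.949 × 10^-26 kg·m/s; new Δp'_min = 1.990 × 10^-26 kg·m/s; ratio Δp'_min/Δp_min = 1/5.

From the uncertainty principle ΔxΔp ≥ ℏ/2, the minimum momentum uncertainty is Δp_min = ℏ/(2Δx).

Original (Δx = 0.53 nm = 5.300e-10 m):
Δp_min = (1.055e-34 J·s)/(2 × 5.300e-10 m) = 9.949e-26 kg·m/s

When Δx → 5Δx:
Δp'_min = ℏ/(2 × 5Δx) = (1/5) × ℏ/(2Δx) = (1/5) × Δp_min
Δp'_min = 1/5 × 9.949e-26 kg·m/s = 1.990e-26 kg·m/s

Since Δp_min ∝ 1/Δx, when Δx is increased to 5 times its original value, Δp_min decreases to 1/5 of its original value.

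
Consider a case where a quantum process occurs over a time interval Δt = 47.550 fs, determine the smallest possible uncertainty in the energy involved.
6.921 meV

Using the energy-time uncertainty principle:
ΔEΔt ≥ ℏ/2

The minimum uncertainty in energy is:
ΔE_min = ℏ/(2Δt)
ΔE_min = (1.055e-34 J·s) / (2 × 4.755e-14 s)
ΔE_min = 1.109e-21 J = 6.921 meV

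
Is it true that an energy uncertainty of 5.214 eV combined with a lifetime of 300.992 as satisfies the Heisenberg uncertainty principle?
Yes, it satisfies the uncertainty relation.

Calculate the product ΔEΔt:
ΔE = 5.214 eV = 8.354e-19 J
ΔEΔt = (8.354e-19 J) × (3.010e-16 s)
ΔEΔt = 2.514e-34 J·s

Compare to the minimum allowed value ℏ/2:
ℏ/2 = 5.273e-35 J·s

Since ΔEΔt = 2.514e-34 J·s ≥ 5.273e-35 J·s = ℏ/2,
this satisfies the uncertainty relation.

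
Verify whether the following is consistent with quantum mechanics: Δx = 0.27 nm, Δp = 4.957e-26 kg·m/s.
No, it violates the uncertainty principle (impossible measurement).

Calculate the product ΔxΔp:
ΔxΔp = (2.700e-10 m) × (4.957e-26 kg·m/s)
ΔxΔp = 1.338e-35 J·s

Compare to the minimum allowed value ℏ/2:
ℏ/2 = 5.273e-35 J·s

Since ΔxΔp = 1.338e-35 J·s < 5.273e-35 J·s = ℏ/2,
the measurement violates the uncertainty principle.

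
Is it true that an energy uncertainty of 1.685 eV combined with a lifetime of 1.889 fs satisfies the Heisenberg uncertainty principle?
Yes, it satisfies the uncertainty relation.

Calculate the product ΔEΔt:
ΔE = 1.685 eV = 2.700e-19 J
ΔEΔt = (2.700e-19 J) × (1.889e-15 s)
ΔEΔt = 5.100e-34 J·s

Compare to the minimum allowed value ℏ/2:
ℏ/2 = 5.273e-35 J·s

Since ΔEΔt = 5.100e-34 J·s ≥ 5.273e-35 J·s = ℏ/2,
this satisfies the uncertainty relation.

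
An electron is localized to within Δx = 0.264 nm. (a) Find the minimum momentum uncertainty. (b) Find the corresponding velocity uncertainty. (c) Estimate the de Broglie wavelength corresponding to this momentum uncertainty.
(a) Δp_min = 1.997 × 10^-25 kg·m/s
(b) Δv_min = 219.257 km/s
(c) λ_dB = 3.318 nm

Step-by-step:

(a) From the uncertainty principle:
Δp_min = ℏ/(2Δx) = (1.055e-34 J·s)/(2 × 2.640e-10 m) = 1.997e-25 kg·m/s

(b) The velocity uncertainty:
Δv = Δp/m = (1.997e-25 kg·m/s)/(9.109e-31 kg) = 2.193e+05 m/s = 219.257 km/s

(c) The de Broglie wavelength for this momentum:
λ = h/p = (6.626e-34 J·s)/(1.997e-25 kg·m/s) = 3.318e-09 m = 3.318 nm

Note: The de Broglie wavelength is comparable to the localization size, as expected from wave-particle duality.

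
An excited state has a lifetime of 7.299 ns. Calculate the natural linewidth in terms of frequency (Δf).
10.903 MHz

Using the energy-time uncertainty principle and E = hf:
ΔEΔt ≥ ℏ/2
hΔf·Δt ≥ ℏ/2

The minimum frequency uncertainty is:
Δf = ℏ/(2hτ) = 1/(4πτ)
Δf = 1/(4π × 7.299e-09 s)
Δf = 1.090e+07 Hz = 10.903 MHz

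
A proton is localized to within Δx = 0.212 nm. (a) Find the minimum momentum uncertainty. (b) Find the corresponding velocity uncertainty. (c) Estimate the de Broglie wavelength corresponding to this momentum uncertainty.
(a) Δp_min = 2.487 × 10^-25 kg·m/s
(b) Δv_min = 148.701 m/s
(c) λ_dB = 2.664 nm

Step-by-step:

(a) From the uncertainty principle:
Δp_min = ℏ/(2Δx) = (1.055e-34 J·s)/(2 × 2.120e-10 m) = 2.487e-25 kg·m/s

(b) The velocity uncertainty:
Δv = Δp/m = (2.487e-25 kg·m/s)/(1.673e-27 kg) = 1.487e+02 m/s = 148.701 m/s

(c) The de Broglie wavelength for this momentum:
λ = h/p = (6.626e-34 J·s)/(2.487e-25 kg·m/s) = 2.664e-09 m = 2.664 nm

Note: The de Broglie wavelength is comparable to the localization size, as expected from wave-particle duality.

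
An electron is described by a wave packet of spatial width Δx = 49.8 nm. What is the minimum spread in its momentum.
1.059 × 10^-27 kg·m/s

For a wave packet, the spatial width Δx and momentum spread Δp are related by the uncertainty principle:
ΔxΔp ≥ ℏ/2

The minimum momentum spread is:
Δp_min = ℏ/(2Δx)
Δp_min = (1.055e-34 J·s) / (2 × 4.980e-08 m)
Δp_min = 1.059e-27 kg·m/s

A wave packet cannot have both a well-defined position and well-defined momentum.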